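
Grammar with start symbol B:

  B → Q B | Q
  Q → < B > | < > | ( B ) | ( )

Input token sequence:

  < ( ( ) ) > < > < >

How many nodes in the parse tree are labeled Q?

5

[B [Q < [B [Q ( [B [Q ( )]] )]] >] [B [Q < >] [B [Q < >]]]]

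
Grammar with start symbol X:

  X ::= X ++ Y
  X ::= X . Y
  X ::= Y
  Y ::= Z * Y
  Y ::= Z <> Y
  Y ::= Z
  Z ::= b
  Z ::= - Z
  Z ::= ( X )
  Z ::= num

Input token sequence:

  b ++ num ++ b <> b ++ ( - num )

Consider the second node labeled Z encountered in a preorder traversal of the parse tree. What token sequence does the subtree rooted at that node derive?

num

[X [X [X [X [Y [Z b]]] ++ [Y [Z num]]] ++ [Y [Z b] <> [Y [Z b]]]] ++ [Y [Z ( [X [Y [Z - [Z num]]]] )]]]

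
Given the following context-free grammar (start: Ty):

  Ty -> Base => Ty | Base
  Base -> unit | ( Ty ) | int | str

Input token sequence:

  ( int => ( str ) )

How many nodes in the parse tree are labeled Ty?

[Ty [Base ( [Ty [Base int] => [Ty [Base ( [Ty [Base str]] )]]] )]]

4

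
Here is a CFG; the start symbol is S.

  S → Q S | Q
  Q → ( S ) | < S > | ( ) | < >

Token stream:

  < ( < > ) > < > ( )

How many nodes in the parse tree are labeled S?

[S [Q < [S [Q ( [S [Q < >]] )]] >] [S [Q < >] [S [Q ( )]]]]

5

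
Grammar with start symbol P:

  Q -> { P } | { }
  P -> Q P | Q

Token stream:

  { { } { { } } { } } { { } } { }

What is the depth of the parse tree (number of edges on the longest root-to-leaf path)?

[P [Q { [P [Q { }] [P [Q { [P [Q { }]] }] [P [Q { }]]]] }] [P [Q { [P [Q { }]] }] [P [Q { }]]]]

7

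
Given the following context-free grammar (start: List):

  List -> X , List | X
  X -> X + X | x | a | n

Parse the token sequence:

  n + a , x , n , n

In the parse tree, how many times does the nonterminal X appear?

[List [X [X n] + [X a]] , [List [X x] , [List [X n] , [List [X n]]]]]

6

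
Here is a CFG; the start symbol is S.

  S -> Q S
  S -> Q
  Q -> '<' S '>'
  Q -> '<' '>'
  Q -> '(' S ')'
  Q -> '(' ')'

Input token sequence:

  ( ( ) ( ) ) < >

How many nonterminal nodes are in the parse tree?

8

[S [Q ( [S [Q ( )] [S [Q ( )]]] )] [S [Q < >]]]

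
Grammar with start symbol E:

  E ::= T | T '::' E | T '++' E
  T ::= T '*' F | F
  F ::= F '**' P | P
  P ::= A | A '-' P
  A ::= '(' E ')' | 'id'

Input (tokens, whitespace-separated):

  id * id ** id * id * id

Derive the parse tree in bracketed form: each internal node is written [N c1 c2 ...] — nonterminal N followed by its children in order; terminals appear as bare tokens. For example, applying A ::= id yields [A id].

E
T
T * F
T * F * F
T * F * F * F
F * F * F * F
P * F * F * F
A * F * F * F
id * F * F * F
id * F ** P * F * F
id * P ** P * F * F
id * A ** P * F * F
id * id ** P * F * F
id * id ** A * F * F
id * id ** id * F * F
id * id ** id * P * F
id * id ** id * A * F
id * id ** id * id * F
id * id ** id * id * P
id * id ** id * id * A
id * id ** id * id * id

[E [T [T [T [T [F [P [A id]]]] * [F [F [P [A id]]] ** [P [A id]]]] * [F [P [A id]]]] * [F [P [A id]]]]]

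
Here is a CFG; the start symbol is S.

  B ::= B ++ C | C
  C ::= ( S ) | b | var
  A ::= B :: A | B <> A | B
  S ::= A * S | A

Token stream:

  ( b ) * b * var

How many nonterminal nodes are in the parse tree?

[S [A [B [C ( [S [A [B [C b]]]] )]]] * [S [A [B [C b]]] * [S [A [B [C var]]]]]]

16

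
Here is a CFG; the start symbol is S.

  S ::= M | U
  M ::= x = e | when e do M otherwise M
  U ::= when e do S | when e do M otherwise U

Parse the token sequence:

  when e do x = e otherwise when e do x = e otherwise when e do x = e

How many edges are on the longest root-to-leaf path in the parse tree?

6

[S [U when e do [M x = e] otherwise [U when e do [M x = e] otherwise [U when e do [S [M x = e]]]]]]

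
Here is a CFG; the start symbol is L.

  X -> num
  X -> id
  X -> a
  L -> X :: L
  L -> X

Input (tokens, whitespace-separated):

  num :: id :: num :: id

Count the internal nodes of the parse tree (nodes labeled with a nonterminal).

8

[L [X num] :: [L [X id] :: [L [X num] :: [L [X id]]]]]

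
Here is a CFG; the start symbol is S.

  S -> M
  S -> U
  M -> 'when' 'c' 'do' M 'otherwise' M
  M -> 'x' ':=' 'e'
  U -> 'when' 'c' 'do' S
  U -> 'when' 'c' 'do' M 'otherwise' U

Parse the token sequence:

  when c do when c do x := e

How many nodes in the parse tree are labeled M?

1

[S [U when c do [S [U when c do [S [M x := e]]]]]]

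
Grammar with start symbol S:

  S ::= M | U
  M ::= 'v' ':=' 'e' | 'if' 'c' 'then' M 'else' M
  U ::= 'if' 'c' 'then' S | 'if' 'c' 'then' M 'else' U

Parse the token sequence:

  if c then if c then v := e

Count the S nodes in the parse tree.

3

[S [U if c then [S [U if c then [S [M v := e]]]]]]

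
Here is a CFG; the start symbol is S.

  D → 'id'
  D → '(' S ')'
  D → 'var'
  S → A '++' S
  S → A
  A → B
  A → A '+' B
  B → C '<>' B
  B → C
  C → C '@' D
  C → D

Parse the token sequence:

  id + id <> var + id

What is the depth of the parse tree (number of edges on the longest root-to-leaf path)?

[S [A [A [A [B [C [D id]]]] + [B [C [D id]] <> [B [C [D var]]]]] + [B [C [D id]]]]]

7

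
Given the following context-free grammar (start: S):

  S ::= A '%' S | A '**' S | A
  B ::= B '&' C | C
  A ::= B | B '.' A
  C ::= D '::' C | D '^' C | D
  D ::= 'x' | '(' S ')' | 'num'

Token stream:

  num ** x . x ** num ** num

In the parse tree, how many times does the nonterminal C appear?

[S [A [B [C [D num]]]] ** [S [A [B [C [D x]]] . [A [B [C [D x]]]]] ** [S [A [B [C [D num]]]] ** [S [A [B [C [D num]]]]]]]]

5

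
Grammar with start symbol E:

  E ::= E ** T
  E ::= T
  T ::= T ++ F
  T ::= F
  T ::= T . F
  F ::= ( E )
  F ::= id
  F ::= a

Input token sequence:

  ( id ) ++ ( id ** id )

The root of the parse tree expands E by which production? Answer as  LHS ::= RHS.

E ::= T

[E [T [T [F ( [E [T [F id]]] )]] ++ [F ( [E [E [T [F id]]] ** [T [F id]]] )]]]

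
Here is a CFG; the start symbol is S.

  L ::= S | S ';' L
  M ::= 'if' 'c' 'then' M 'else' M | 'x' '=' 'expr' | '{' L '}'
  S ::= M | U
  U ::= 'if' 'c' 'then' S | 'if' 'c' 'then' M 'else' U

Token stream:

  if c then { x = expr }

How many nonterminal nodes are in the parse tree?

[S [U if c then [S [M { [L [S [M x = expr]]] }]]]]

7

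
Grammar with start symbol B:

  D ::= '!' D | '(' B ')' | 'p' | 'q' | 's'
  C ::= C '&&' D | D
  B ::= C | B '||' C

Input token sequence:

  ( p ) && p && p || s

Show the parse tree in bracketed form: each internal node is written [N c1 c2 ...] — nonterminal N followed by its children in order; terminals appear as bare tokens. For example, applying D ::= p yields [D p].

B
B || C
C || C
C && D || C
C && D && D || C
D && D && D || C
( B ) && D && D || C
( C ) && D && D || C
( D ) && D && D || C
( p ) && D && D || C
( p ) && p && D || C
( p ) && p && p || C
( p ) && p && p || D
( p ) && p && p || s

[B [B [C [C [C [D ( [B [C [D p]]] )]] && [D p]] && [D p]]] || [C [D s]]]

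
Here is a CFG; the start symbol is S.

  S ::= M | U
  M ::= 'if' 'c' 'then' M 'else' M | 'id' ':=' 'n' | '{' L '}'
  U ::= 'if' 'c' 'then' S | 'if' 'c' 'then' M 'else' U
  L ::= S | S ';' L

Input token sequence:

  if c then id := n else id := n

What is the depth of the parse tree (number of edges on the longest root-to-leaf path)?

3

[S [M if c then [M id := n] else [M id := n]]]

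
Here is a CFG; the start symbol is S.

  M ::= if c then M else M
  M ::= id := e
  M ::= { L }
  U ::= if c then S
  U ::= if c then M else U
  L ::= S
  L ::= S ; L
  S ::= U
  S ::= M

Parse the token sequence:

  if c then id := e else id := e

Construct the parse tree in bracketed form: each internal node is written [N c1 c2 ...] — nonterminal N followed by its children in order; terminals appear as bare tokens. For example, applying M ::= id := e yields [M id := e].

S
M
if c then M else M
if c then id := e else M
if c then id := e else id := e

[S [M if c then [M id := e] else [M id := e]]]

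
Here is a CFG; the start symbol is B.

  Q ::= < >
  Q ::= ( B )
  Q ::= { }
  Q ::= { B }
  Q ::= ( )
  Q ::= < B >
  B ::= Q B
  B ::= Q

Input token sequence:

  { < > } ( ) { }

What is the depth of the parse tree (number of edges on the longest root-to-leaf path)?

[B [Q { [B [Q < >]] }] [B [Q ( )] [B [Q { }]]]]

4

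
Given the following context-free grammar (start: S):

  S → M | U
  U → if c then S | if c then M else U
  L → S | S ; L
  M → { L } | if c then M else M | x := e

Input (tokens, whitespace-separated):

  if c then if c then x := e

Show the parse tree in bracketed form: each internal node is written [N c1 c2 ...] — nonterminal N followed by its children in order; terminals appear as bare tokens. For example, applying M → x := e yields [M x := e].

S
U
if c then S
if c then U
if c then if c then S
if c then if c then M
if c then if c then x := e

[S [U if c then [S [U if c then [S [M x := e]]]]]]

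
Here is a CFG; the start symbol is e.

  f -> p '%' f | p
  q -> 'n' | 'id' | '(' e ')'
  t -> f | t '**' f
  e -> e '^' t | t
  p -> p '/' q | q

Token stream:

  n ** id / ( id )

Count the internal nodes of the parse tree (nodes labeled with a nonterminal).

16

[e [t [t [f [p [q n]]]] ** [f [p [p [q id]] / [q ( [e [t [f [p [q id]]]]] )]]]]]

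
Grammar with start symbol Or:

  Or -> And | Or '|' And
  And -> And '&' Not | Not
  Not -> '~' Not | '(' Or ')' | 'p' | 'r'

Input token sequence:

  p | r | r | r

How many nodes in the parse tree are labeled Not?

4

[Or [Or [Or [Or [And [Not p]]] | [And [Not r]]] | [And [Not r]]] | [And [Not r]]]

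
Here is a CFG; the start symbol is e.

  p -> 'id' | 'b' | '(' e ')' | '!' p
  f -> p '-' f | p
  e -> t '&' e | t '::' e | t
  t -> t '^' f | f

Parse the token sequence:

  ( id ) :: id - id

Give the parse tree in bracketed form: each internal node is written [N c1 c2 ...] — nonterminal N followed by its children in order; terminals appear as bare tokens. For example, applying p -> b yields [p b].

[e [t [f [p ( [e [t [f [p id]]]] )]]] :: [e [t [f [p id] - [f [p id]]]]]]

e
t :: e
f :: e
p :: e
( e ) :: e
( t ) :: e
( f ) :: e
( p ) :: e
( id ) :: e
( id ) :: t
( id ) :: f
( id ) :: p - f
( id ) :: id - f
( id ) :: id - p
( id ) :: id - id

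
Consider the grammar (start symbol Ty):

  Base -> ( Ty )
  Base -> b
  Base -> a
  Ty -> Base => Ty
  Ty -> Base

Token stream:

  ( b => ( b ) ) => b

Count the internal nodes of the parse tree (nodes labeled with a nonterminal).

10

[Ty [Base ( [Ty [Base b] => [Ty [Base ( [Ty [Base b]] )]]] )] => [Ty [Base b]]]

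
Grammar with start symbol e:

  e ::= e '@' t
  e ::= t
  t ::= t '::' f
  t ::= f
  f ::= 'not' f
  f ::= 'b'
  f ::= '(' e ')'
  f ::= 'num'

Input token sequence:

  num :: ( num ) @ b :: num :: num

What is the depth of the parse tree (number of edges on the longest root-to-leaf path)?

[e [e [t [t [f num]] :: [f ( [e [t [f num]]] )]]] @ [t [t [t [f b]] :: [f num]] :: [f num]]]

7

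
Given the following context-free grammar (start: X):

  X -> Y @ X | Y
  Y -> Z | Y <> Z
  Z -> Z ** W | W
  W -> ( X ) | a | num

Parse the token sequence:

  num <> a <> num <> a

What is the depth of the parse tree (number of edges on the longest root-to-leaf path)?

[X [Y [Y [Y [Y [Z [W num]]] <> [Z [W a]]] <> [Z [W num]]] <> [Z [W a]]]]

7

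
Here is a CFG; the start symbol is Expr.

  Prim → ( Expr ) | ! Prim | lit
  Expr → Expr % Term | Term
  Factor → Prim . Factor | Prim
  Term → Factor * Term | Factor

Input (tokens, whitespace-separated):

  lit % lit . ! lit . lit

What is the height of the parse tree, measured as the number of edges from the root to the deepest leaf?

6

[Expr [Expr [Term [Factor [Prim lit]]]] % [Term [Factor [Prim lit] . [Factor [Prim ! [Prim lit]] . [Factor [Prim lit]]]]]]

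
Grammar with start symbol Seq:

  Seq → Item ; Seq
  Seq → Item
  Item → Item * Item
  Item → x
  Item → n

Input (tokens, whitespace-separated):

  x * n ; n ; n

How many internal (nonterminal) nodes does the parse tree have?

8

[Seq [Item [Item x] * [Item n]] ; [Seq [Item n] ; [Seq [Item n]]]]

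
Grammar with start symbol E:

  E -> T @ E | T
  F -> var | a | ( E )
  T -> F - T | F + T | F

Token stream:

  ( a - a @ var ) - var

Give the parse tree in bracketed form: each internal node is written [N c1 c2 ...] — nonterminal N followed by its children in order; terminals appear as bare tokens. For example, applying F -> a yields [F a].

E
T
F - T
( E ) - T
( T @ E ) - T
( F - T @ E ) - T
( a - T @ E ) - T
( a - F @ E ) - T
( a - a @ E ) - T
( a - a @ T ) - T
( a - a @ F ) - T
( a - a @ var ) - T
( a - a @ var ) - F
( a - a @ var ) - var

[E [T [F ( [E [T [F a] - [T [F a]]] @ [E [T [F var]]]] )] - [T [F var]]]]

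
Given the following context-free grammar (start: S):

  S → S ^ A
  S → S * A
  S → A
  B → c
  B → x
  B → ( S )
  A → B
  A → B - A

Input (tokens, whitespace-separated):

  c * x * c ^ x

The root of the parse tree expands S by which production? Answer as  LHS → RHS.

[S [S [S [S [A [B c]]] * [A [B x]]] * [A [B c]]] ^ [A [B x]]]

S → S ^ A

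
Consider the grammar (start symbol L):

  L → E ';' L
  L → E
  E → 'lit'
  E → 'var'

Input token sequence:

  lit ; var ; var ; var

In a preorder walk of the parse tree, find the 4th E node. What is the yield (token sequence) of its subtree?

[L [E lit] ; [L [E var] ; [L [E var] ; [L [E var]]]]]

var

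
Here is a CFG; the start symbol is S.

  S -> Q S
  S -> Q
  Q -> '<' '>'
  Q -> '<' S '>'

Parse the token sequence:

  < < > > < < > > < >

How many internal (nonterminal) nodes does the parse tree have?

10

[S [Q < [S [Q < >]] >] [S [Q < [S [Q < >]] >] [S [Q < >]]]]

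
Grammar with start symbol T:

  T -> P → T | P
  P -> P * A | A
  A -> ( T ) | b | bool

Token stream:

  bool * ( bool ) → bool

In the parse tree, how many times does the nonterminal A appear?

[T [P [P [A bool]] * [A ( [T [P [A bool]]] )]] → [T [P [A bool]]]]

4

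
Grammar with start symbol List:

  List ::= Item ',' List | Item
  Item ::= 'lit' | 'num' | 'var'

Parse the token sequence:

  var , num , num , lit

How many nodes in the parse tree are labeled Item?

4

[List [Item var] , [List [Item num] , [List [Item num] , [List [Item lit]]]]]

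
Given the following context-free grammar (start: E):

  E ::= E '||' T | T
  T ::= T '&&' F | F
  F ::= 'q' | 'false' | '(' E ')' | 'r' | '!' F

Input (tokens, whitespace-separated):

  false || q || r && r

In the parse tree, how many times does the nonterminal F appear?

4

[E [E [E [T [F false]]] || [T [F q]]] || [T [T [F r]] && [F r]]]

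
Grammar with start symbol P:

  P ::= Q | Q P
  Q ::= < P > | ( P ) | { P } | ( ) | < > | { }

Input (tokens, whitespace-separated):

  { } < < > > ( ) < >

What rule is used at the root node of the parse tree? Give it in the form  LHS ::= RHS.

P ::= Q P

[P [Q { }] [P [Q < [P [Q < >]] >] [P [Q ( )] [P [Q < >]]]]]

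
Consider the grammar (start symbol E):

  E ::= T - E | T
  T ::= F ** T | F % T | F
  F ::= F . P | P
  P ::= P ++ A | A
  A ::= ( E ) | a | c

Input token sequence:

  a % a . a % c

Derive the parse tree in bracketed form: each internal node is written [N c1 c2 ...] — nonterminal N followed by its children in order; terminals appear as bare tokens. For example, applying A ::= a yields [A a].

E
T
F % T
P % T
A % T
a % T
a % F % T
a % F . P % T
a % P . P % T
a % A . P % T
a % a . P % T
a % a . A % T
a % a . a % T
a % a . a % F
a % a . a % P
a % a . a % A
a % a . a % c

[E [T [F [P [A a]]] % [T [F [F [P [A a]]] . [P [A a]]] % [T [F [P [A c]]]]]]]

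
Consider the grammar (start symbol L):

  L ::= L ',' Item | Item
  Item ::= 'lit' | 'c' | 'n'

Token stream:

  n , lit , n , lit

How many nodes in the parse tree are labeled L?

[L [L [L [L [Item n]] , [Item lit]] , [Item n]] , [Item lit]]

4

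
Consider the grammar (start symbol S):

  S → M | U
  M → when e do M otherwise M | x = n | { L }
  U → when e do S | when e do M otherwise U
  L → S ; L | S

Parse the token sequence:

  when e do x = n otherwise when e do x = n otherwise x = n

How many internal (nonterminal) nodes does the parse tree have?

6

[S [M when e do [M x = n] otherwise [M when e do [M x = n] otherwise [M x = n]]]]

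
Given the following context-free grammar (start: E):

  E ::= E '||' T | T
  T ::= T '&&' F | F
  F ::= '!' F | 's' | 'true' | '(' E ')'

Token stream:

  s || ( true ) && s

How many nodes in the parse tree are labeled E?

3

[E [E [T [F s]]] || [T [T [F ( [E [T [F true]]] )]] && [F s]]]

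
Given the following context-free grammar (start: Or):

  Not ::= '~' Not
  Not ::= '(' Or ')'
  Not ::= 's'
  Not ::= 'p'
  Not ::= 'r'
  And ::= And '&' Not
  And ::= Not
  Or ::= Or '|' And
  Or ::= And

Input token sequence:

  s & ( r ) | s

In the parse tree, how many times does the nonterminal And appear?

4

[Or [Or [And [And [Not s]] & [Not ( [Or [And [Not r]]] )]]] | [And [Not s]]]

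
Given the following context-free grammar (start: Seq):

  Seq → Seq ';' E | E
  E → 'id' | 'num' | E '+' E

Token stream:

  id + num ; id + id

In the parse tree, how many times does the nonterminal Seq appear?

2

[Seq [Seq [E [E id] + [E num]]] ; [E [E id] + [E id]]]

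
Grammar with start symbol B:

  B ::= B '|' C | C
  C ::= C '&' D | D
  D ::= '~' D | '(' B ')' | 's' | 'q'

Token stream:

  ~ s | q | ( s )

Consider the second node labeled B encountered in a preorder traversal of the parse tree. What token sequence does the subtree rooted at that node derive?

~ s | q

[B [B [B [C [D ~ [D s]]]] | [C [D q]]] | [C [D ( [B [C [D s]]] )]]]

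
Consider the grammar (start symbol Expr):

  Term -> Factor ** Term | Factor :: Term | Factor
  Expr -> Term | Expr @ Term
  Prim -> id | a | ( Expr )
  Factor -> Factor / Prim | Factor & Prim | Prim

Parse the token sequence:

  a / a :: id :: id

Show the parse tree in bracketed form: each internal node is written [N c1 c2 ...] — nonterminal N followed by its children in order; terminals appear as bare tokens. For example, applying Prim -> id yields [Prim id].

[Expr [Term [Factor [Factor [Prim a]] / [Prim a]] :: [Term [Factor [Prim id]] :: [Term [Factor [Prim id]]]]]]

Expr
Term
Factor :: Term
Factor / Prim :: Term
Prim / Prim :: Term
a / Prim :: Term
a / a :: Term
a / a :: Factor :: Term
a / a :: Prim :: Term
a / a :: id :: Term
a / a :: id :: Factor
a / a :: id :: Prim
a / a :: id :: id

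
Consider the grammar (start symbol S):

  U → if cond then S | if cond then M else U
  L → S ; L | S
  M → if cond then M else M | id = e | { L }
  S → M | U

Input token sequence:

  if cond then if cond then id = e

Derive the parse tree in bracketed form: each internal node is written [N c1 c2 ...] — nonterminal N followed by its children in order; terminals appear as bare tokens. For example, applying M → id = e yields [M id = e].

[S [U if cond then [S [U if cond then [S [M id = e]]]]]]

S
U
if cond then S
if cond then U
if cond then if cond then S
if cond then if cond then M
if cond then if cond then id = e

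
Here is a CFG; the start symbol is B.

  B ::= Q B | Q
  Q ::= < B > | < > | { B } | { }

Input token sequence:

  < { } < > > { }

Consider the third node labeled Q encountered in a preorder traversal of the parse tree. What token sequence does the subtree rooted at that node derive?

[B [Q < [B [Q { }] [B [Q < >]]] >] [B [Q { }]]]

< >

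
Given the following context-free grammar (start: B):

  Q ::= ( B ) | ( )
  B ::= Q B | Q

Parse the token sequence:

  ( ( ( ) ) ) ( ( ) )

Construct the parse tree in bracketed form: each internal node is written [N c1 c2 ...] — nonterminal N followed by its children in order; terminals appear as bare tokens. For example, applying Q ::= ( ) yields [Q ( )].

[B [Q ( [B [Q ( [B [Q ( )]] )]] )] [B [Q ( [B [Q ( )]] )]]]

B
Q B
( B ) B
( Q ) B
( ( B ) ) B
( ( Q ) ) B
( ( ( ) ) ) B
( ( ( ) ) ) Q
( ( ( ) ) ) ( B )
( ( ( ) ) ) ( Q )
( ( ( ) ) ) ( ( ) )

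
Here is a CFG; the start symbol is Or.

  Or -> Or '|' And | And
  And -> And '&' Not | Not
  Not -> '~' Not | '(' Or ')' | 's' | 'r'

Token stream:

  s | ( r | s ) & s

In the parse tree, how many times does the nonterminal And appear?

5

[Or [Or [And [Not s]]] | [And [And [Not ( [Or [Or [And [Not r]]] | [And [Not s]]] )]] & [Not s]]]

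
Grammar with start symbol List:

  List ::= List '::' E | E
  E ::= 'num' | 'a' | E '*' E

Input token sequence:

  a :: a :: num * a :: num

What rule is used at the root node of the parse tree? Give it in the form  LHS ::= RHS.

[List [List [List [List [E a]] :: [E a]] :: [E [E num] * [E a]]] :: [E num]]

List ::= List '::' E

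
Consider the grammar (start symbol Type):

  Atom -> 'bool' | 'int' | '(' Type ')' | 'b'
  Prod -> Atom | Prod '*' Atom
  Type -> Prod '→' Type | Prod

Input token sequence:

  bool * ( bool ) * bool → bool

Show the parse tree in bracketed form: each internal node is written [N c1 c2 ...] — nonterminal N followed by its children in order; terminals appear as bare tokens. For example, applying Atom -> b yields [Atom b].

[Type [Prod [Prod [Prod [Atom bool]] * [Atom ( [Type [Prod [Atom bool]]] )]] * [Atom bool]] → [Type [Prod [Atom bool]]]]

Type
Prod → Type
Prod * Atom → Type
Prod * Atom * Atom → Type
Atom * Atom * Atom → Type
bool * Atom * Atom → Type
bool * ( Type ) * Atom → Type
bool * ( Prod ) * Atom → Type
bool * ( Atom ) * Atom → Type
bool * ( bool ) * Atom → Type
bool * ( bool ) * bool → Type
bool * ( bool ) * bool → Prod
bool * ( bool ) * bool → Atom
bool * ( bool ) * bool → bool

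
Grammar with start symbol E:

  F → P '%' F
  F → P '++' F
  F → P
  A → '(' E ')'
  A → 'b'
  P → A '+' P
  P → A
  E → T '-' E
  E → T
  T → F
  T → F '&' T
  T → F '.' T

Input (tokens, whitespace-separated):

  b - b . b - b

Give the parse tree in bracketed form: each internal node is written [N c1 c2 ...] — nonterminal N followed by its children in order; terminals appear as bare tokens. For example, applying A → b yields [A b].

[E [T [F [P [A b]]]] - [E [T [F [P [A b]]] . [T [F [P [A b]]]]] - [E [T [F [P [A b]]]]]]]

E
T - E
F - E
P - E
A - E
b - E
b - T - E
b - F . T - E
b - P . T - E
b - A . T - E
b - b . T - E
b - b . F - E
b - b . P - E
b - b . A - E
b - b . b - E
b - b . b - T
b - b . b - F
b - b . b - P
b - b . b - A
b - b . b - b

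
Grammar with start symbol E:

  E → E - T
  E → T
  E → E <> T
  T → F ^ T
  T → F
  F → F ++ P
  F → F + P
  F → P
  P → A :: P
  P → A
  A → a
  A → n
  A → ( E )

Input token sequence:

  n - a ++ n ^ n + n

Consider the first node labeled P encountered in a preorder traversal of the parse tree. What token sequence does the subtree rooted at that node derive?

n

[E [E [T [F [P [A n]]]]] - [T [F [F [P [A a]]] ++ [P [A n]]] ^ [T [F [F [P [A n]]] + [P [A n]]]]]]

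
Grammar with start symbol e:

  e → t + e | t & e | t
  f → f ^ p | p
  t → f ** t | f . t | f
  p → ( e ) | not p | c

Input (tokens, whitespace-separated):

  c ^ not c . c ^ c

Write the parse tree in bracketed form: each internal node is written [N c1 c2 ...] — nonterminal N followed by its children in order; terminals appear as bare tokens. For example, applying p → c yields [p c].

e
t
f . t
f ^ p . t
p ^ p . t
c ^ p . t
c ^ not p . t
c ^ not c . t
c ^ not c . f
c ^ not c . f ^ p
c ^ not c . p ^ p
c ^ not c . c ^ p
c ^ not c . c ^ c

[e [t [f [f [p c]] ^ [p not [p c]]] . [t [f [f [p c]] ^ [p c]]]]]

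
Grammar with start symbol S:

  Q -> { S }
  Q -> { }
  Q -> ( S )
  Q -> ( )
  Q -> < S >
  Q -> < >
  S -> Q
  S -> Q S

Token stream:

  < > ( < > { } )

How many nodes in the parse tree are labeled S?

[S [Q < >] [S [Q ( [S [Q < >] [S [Q { }]]] )]]]

4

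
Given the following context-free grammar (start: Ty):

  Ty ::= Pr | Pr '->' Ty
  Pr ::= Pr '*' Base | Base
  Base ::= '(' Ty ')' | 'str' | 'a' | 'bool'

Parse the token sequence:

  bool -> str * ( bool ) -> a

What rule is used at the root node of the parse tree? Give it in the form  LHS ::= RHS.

[Ty [Pr [Base bool]] -> [Ty [Pr [Pr [Base str]] * [Base ( [Ty [Pr [Base bool]]] )]] -> [Ty [Pr [Base a]]]]]

Ty ::= Pr '->' Ty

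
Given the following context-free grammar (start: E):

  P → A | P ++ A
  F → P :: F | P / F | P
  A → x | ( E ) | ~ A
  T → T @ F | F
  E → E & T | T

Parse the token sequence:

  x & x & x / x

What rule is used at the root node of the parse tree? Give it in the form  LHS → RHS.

[E [E [E [T [F [P [A x]]]]] & [T [F [P [A x]]]]] & [T [F [P [A x]] / [F [P [A x]]]]]]

E → E & T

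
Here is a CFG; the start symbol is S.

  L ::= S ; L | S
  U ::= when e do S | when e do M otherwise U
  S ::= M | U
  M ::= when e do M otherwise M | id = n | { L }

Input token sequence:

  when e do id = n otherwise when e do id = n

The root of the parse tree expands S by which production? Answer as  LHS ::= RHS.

S ::= U

[S [U when e do [M id = n] otherwise [U when e do [S [M id = n]]]]]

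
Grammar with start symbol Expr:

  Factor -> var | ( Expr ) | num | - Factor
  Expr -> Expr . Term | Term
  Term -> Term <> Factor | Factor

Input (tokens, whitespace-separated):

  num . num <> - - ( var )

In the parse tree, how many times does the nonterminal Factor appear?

[Expr [Expr [Term [Factor num]]] . [Term [Term [Factor num]] <> [Factor - [Factor - [Factor ( [Expr [Term [Factor var]]] )]]]]]

6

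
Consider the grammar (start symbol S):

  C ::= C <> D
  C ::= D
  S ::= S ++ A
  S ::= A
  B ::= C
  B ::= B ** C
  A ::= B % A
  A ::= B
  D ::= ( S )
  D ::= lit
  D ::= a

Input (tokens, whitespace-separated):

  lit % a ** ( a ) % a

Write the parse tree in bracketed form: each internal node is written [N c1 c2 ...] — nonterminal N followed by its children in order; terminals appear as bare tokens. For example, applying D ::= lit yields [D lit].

S
A
B % A
C % A
D % A
lit % A
lit % B % A
lit % B ** C % A
lit % C ** C % A
lit % D ** C % A
lit % a ** C % A
lit % a ** D % A
lit % a ** ( S ) % A
lit % a ** ( A ) % A
lit % a ** ( B ) % A
lit % a ** ( C ) % A
lit % a ** ( D ) % A
lit % a ** ( a ) % A
lit % a ** ( a ) % B
lit % a ** ( a ) % C
lit % a ** ( a ) % D
lit % a ** ( a ) % a

[S [A [B [C [D lit]]] % [A [B [B [C [D a]]] ** [C [D ( [S [A [B [C [D a]]]]] )]]] % [A [B [C [D a]]]]]]]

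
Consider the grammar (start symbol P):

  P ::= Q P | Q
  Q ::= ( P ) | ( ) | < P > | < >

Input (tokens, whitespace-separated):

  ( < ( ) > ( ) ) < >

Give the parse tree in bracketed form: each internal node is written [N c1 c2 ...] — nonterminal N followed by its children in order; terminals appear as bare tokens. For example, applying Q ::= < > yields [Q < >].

[P [Q ( [P [Q < [P [Q ( )]] >] [P [Q ( )]]] )] [P [Q < >]]]

P
Q P
( P ) P
( Q P ) P
( < P > P ) P
( < Q > P ) P
( < ( ) > P ) P
( < ( ) > Q ) P
( < ( ) > ( ) ) P
( < ( ) > ( ) ) Q
( < ( ) > ( ) ) < >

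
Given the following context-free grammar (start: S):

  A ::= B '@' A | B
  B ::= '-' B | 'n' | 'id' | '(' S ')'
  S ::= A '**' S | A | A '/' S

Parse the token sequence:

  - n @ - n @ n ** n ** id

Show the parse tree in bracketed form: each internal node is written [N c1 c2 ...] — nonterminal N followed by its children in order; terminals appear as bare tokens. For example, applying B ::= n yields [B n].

S
A ** S
B @ A ** S
- B @ A ** S
- n @ A ** S
- n @ B @ A ** S
- n @ - B @ A ** S
- n @ - n @ A ** S
- n @ - n @ B ** S
- n @ - n @ n ** S
- n @ - n @ n ** A ** S
- n @ - n @ n ** B ** S
- n @ - n @ n ** n ** S
- n @ - n @ n ** n ** A
- n @ - n @ n ** n ** B
- n @ - n @ n ** n ** id

[S [A [B - [B n]] @ [A [B - [B n]] @ [A [B n]]]] ** [S [A [B n]] ** [S [A [B id]]]]]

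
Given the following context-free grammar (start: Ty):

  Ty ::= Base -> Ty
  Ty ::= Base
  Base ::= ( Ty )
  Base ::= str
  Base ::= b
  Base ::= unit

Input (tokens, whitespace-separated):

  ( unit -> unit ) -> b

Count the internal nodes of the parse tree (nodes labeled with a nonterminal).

8

[Ty [Base ( [Ty [Base unit] -> [Ty [Base unit]]] )] -> [Ty [Base b]]]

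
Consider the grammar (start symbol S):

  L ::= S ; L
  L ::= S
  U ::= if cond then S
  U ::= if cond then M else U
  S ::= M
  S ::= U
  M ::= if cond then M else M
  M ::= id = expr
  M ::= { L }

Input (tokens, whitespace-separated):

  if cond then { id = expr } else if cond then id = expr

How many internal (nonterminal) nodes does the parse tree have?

9

[S [U if cond then [M { [L [S [M id = expr]]] }] else [U if cond then [S [M id = expr]]]]]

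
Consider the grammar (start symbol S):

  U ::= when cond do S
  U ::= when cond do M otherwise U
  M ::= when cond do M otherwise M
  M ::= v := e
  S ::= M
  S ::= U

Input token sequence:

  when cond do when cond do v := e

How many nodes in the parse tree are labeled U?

[S [U when cond do [S [U when cond do [S [M v := e]]]]]]

2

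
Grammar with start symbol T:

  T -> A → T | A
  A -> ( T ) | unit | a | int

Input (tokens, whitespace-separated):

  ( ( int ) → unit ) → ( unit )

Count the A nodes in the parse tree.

[T [A ( [T [A ( [T [A int]] )] → [T [A unit]]] )] → [T [A ( [T [A unit]] )]]]

6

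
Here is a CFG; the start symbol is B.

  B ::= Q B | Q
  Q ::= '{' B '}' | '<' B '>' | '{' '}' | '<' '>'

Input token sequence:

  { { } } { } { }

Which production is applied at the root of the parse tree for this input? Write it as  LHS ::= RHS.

B ::= Q B

[B [Q { [B [Q { }]] }] [B [Q { }] [B [Q { }]]]]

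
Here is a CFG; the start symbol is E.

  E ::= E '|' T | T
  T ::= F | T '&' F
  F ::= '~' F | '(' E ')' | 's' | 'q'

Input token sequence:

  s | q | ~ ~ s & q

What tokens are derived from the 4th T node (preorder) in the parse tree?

[E [E [E [T [F s]]] | [T [F q]]] | [T [T [F ~ [F ~ [F s]]]] & [F q]]]

~ ~ s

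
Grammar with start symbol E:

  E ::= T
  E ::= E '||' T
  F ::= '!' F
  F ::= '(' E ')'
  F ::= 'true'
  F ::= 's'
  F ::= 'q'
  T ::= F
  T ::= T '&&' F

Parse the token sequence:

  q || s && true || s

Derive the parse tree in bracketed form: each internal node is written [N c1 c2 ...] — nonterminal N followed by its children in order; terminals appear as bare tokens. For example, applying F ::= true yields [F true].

[E [E [E [T [F q]]] || [T [T [F s]] && [F true]]] || [T [F s]]]

E
E || T
E || T || T
T || T || T
F || T || T
q || T || T
q || T && F || T
q || F && F || T
q || s && F || T
q || s && true || T
q || s && true || F
q || s && true || s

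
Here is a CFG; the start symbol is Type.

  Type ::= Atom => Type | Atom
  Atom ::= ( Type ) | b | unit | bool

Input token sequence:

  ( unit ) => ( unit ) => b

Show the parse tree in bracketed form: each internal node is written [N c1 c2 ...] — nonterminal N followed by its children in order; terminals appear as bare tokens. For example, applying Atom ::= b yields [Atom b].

Type
Atom => Type
( Type ) => Type
( Atom ) => Type
( unit ) => Type
( unit ) => Atom => Type
( unit ) => ( Type ) => Type
( unit ) => ( Atom ) => Type
( unit ) => ( unit ) => Type
( unit ) => ( unit ) => Atom
( unit ) => ( unit ) => b

[Type [Atom ( [Type [Atom unit]] )] => [Type [Atom ( [Type [Atom unit]] )] => [Type [Atom b]]]]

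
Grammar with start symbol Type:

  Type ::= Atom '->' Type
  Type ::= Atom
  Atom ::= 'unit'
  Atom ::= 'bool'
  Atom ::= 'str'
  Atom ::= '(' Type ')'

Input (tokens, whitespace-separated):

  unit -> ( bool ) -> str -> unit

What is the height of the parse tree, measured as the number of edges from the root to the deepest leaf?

5

[Type [Atom unit] -> [Type [Atom ( [Type [Atom bool]] )] -> [Type [Atom str] -> [Type [Atom unit]]]]]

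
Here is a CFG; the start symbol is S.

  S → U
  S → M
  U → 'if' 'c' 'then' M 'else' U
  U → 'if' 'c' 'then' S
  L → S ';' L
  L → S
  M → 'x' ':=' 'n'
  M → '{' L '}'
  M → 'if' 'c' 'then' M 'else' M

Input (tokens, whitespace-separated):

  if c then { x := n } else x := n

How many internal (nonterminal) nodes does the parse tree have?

7

[S [M if c then [M { [L [S [M x := n]]] }] else [M x := n]]]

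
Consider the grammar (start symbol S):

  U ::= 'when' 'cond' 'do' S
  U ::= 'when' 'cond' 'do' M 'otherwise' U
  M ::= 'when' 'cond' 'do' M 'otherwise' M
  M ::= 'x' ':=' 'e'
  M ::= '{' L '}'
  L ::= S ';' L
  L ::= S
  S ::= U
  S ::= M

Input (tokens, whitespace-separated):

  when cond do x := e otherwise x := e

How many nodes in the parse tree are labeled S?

[S [M when cond do [M x := e] otherwise [M x := e]]]

1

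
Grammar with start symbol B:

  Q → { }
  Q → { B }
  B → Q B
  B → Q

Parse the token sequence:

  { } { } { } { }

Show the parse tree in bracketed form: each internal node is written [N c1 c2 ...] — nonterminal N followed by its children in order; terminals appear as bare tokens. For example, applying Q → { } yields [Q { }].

[B [Q { }] [B [Q { }] [B [Q { }] [B [Q { }]]]]]

B
Q B
{ } B
{ } Q B
{ } { } B
{ } { } Q B
{ } { } { } B
{ } { } { } Q
{ } { } { } { }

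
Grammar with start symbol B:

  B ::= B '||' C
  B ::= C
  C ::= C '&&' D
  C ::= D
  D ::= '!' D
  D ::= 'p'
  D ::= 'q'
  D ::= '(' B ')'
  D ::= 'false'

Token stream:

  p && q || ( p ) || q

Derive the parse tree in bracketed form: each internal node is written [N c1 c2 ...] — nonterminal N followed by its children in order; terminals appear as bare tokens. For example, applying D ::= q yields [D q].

[B [B [B [C [C [D p]] && [D q]]] || [C [D ( [B [C [D p]]] )]]] || [C [D q]]]

B
B || C
B || C || C
C || C || C
C && D || C || C
D && D || C || C
p && D || C || C
p && q || C || C
p && q || D || C
p && q || ( B ) || C
p && q || ( C ) || C
p && q || ( D ) || C
p && q || ( p ) || C
p && q || ( p ) || D
p && q || ( p ) || q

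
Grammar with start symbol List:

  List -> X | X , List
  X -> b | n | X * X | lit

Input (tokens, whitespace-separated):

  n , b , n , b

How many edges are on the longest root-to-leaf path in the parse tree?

[List [X n] , [List [X b] , [List [X n] , [List [X b]]]]]

5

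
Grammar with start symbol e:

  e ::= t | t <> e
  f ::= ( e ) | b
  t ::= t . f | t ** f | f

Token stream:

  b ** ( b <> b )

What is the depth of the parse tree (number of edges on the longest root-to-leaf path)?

7

[e [t [t [f b]] ** [f ( [e [t [f b]] <> [e [t [f b]]]] )]]]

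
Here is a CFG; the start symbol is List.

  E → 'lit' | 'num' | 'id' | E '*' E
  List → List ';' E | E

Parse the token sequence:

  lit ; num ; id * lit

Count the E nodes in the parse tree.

5

[List [List [List [E lit]] ; [E num]] ; [E [E id] * [E lit]]]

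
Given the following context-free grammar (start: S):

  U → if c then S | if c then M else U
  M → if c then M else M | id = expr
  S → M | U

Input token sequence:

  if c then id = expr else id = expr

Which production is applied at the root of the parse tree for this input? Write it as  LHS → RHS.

S → M

[S [M if c then [M id = expr] else [M id = expr]]]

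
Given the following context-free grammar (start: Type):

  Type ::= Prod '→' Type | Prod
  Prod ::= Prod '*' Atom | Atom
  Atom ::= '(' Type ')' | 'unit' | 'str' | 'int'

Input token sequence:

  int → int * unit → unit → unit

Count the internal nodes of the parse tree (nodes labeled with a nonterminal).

[Type [Prod [Atom int]] → [Type [Prod [Prod [Atom int]] * [Atom unit]] → [Type [Prod [Atom unit]] → [Type [Prod [Atom unit]]]]]]

14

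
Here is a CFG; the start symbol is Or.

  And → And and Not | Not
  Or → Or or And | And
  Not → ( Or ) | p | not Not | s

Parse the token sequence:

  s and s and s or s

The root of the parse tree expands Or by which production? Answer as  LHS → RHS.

[Or [Or [And [And [And [Not s]] and [Not s]] and [Not s]]] or [And [Not s]]]

Or → Or or And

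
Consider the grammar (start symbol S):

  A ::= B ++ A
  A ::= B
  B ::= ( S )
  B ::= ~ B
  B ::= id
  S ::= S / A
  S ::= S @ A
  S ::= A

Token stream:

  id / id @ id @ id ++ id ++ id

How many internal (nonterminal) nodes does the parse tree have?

16

[S [S [S [S [A [B id]]] / [A [B id]]] @ [A [B id]]] @ [A [B id] ++ [A [B id] ++ [A [B id]]]]]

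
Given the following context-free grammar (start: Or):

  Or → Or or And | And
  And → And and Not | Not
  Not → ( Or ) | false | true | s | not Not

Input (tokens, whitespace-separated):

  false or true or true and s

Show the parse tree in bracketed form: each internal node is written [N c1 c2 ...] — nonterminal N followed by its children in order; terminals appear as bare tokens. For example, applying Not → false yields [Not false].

Or
Or or And
Or or And or And
And or And or And
Not or And or And
false or And or And
false or Not or And
false or true or And
false or true or And and Not
false or true or Not and Not
false or true or true and Not
false or true or true and s

[Or [Or [Or [And [Not false]]] or [And [Not true]]] or [And [And [Not true]] and [Not s]]]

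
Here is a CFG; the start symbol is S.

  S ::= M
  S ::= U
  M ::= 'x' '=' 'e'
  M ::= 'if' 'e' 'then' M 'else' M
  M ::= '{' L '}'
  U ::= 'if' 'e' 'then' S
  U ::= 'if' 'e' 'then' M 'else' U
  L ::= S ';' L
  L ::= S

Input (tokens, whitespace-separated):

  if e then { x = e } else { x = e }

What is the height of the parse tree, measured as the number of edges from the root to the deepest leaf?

6

[S [M if e then [M { [L [S [M x = e]]] }] else [M { [L [S [M x = e]]] }]]]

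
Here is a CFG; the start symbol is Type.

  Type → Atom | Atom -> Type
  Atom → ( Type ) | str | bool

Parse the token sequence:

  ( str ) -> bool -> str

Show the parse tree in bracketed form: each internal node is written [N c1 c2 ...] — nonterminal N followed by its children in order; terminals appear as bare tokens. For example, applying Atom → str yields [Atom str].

[Type [Atom ( [Type [Atom str]] )] -> [Type [Atom bool] -> [Type [Atom str]]]]

Type
Atom -> Type
( Type ) -> Type
( Atom ) -> Type
( str ) -> Type
( str ) -> Atom -> Type
( str ) -> bool -> Type
( str ) -> bool -> Atom
( str ) -> bool -> str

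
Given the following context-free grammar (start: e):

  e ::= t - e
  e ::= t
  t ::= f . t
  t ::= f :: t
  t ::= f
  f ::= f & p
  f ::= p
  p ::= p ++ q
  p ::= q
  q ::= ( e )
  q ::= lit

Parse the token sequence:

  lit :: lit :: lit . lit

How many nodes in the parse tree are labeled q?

[e [t [f [p [q lit]]] :: [t [f [p [q lit]]] :: [t [f [p [q lit]]] . [t [f [p [q lit]]]]]]]]

4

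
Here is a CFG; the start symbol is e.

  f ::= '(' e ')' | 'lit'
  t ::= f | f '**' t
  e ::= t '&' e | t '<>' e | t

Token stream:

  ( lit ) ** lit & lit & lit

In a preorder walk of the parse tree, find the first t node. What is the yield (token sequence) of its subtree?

[e [t [f ( [e [t [f lit]]] )] ** [t [f lit]]] & [e [t [f lit]] & [e [t [f lit]]]]]

( lit ) ** lit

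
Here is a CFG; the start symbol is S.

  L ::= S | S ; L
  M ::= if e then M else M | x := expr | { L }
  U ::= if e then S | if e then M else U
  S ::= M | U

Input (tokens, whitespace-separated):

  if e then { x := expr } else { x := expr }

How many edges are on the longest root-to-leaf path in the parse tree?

6

[S [M if e then [M { [L [S [M x := expr]]] }] else [M { [L [S [M x := expr]]] }]]]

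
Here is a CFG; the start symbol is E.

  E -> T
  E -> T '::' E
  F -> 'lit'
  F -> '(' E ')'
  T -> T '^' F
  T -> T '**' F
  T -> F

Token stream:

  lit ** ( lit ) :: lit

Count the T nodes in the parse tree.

4

[E [T [T [F lit]] ** [F ( [E [T [F lit]]] )]] :: [E [T [F lit]]]]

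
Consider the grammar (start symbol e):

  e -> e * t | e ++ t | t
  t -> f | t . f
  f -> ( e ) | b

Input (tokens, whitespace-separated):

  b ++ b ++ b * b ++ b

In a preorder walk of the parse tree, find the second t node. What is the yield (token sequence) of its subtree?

b

[e [e [e [e [e [t [f b]]] ++ [t [f b]]] ++ [t [f b]]] * [t [f b]]] ++ [t [f b]]]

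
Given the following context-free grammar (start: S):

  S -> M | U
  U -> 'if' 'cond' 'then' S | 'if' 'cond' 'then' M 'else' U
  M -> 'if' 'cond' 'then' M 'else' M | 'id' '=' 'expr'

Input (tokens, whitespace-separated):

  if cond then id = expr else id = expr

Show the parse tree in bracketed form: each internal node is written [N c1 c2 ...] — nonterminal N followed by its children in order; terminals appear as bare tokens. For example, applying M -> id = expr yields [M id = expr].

[S [M if cond then [M id = expr] else [M id = expr]]]

S
M
if cond then M else M
if cond then id = expr else M
if cond then id = expr else id = expr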